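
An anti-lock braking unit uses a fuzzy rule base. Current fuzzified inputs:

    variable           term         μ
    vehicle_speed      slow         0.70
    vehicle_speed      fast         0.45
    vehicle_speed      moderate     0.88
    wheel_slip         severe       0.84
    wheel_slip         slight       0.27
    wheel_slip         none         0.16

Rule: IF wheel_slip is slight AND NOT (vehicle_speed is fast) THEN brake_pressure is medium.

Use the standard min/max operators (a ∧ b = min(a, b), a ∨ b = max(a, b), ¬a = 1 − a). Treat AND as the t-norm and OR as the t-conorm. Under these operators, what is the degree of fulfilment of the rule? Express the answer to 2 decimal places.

firing strength: slight=0.27, ¬fast=1−0.45=0.55; AND[min(a, b)] → w = 0.27

0.27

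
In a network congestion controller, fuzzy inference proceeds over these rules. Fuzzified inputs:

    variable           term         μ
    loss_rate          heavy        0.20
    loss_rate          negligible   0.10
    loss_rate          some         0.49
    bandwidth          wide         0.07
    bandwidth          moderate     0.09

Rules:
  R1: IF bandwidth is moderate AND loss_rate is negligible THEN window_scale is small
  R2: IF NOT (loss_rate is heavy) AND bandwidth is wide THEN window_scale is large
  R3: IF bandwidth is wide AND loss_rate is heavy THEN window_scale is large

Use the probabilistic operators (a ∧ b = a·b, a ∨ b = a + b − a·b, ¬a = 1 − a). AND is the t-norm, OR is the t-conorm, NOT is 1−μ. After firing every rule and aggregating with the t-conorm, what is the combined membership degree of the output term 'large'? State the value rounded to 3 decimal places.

R1: moderate=0.09, negligible=0.10; AND[a·b] → w = 0.0090
R2: ¬heavy=1−0.20=0.80, wide=0.07; AND[a·b] → w = 0.0560
R3: wide=0.07, heavy=0.20; AND[a·b] → w = 0.0140
Rules with consequent 'large': {R2, R3} → strengths 0.0560, 0.0140
Aggregate via t-conorm [a + b − a·b]: 0.0692

0.069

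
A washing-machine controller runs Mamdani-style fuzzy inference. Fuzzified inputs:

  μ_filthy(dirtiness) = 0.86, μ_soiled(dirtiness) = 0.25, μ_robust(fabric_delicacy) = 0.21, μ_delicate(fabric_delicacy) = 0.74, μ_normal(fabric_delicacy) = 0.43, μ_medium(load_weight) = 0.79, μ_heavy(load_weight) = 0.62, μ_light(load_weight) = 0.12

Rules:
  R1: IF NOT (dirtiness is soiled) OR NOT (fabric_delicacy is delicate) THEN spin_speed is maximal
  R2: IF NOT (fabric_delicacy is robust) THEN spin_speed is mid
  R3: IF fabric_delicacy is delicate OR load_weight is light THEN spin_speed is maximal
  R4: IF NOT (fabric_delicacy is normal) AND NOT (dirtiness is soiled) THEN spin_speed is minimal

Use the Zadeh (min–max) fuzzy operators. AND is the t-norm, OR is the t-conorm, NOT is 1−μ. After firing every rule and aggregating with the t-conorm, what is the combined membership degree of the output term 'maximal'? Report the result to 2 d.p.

R1: ¬soiled=1−0.25=0.75, ¬delicate=1−0.74=0.26; OR[max(a, b)] → w = 0.75
R2: ¬robust=1−0.21=0.79 → w = 0.79
R3: delicate=0.74, light=0.12; OR[max(a, b)] → w = 0.74
R4: ¬normal=1−0.43=0.57, ¬soiled=1−0.25=0.75; AND[min(a, b)] → w = 0.57
Rules with consequent 'maximal': {R1, R3} → strengths 0.75, 0.74
Aggregate via t-conorm [max(a, b)]: 0.75

0.75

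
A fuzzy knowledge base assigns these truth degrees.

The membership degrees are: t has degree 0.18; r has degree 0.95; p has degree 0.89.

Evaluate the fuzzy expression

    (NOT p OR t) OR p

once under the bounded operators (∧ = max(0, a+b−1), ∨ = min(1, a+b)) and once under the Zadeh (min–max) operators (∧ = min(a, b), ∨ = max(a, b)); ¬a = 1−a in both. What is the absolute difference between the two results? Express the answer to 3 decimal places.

Under bounded:
  NOT p = 1 − 0.89 = 0.11
  NOT p OR t = min(1, a+b) on (0.11, 0.18) = 0.29
  (NOT p OR t) OR p = min(1, a+b) on (0.29, 0.89) = 1.00
  → value = 1.0000
Under Zadeh (min–max):
  NOT p = 1 − 0.89 = 0.11
  NOT p OR t = max(a, b) on (0.11, 0.18) = 0.18
  (NOT p OR t) OR p = max(a, b) on (0.18, 0.89) = 0.89
  → value = 0.8900
|1.0000 − 0.8900| = 0.110

0.110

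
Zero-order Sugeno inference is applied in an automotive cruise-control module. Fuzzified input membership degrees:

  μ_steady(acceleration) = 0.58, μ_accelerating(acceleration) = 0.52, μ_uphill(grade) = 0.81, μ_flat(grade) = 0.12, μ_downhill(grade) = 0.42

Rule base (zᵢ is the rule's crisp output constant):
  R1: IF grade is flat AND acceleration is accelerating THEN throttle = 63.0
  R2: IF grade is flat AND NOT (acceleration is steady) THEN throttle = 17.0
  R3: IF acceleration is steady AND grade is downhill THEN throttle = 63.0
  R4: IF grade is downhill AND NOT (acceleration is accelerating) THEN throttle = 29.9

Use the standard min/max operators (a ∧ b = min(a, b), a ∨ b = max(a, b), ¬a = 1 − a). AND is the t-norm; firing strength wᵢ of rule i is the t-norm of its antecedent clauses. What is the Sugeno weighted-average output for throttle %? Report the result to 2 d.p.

R1 (z=63.0): flat=0.12, accelerating=0.52; AND[min(a, b)] → w = 0.12
R2 (z=17.0): flat=0.12, ¬steady=1−0.58=0.42; AND[min(a, b)] → w = 0.12
R3 (z=63.0): steady=0.58, downhill=0.42; AND[min(a, b)] → w = 0.42
R4 (z=29.9): downhill=0.42, ¬accelerating=1−0.52=0.48; AND[min(a, b)] → w = 0.42
Weighted average = (0.12·63.0 + 0.12·17.0 + 0.42·63.0 + 0.42·29.9) / (0.12 + 0.12 + 0.42 + 0.42)
  = 48.6180 / 1.0800 = 45.02

45.02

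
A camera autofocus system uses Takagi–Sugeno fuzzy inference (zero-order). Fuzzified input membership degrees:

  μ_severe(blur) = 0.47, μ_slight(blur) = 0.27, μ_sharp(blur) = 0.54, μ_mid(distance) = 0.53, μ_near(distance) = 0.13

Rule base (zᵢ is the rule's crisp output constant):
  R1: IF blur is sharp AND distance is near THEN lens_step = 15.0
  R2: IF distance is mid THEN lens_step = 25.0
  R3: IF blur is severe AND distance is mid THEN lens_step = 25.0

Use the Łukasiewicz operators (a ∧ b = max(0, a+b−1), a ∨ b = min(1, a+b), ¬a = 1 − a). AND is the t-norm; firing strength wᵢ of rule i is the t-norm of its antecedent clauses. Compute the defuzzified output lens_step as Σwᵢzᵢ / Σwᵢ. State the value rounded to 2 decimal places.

25.00

R1 (z=15.0): sharp=0.54, near=0.13; AND[max(0, a+b−1)] → w = 0.00
R2 (z=25.0): mid=0.53 → w = 0.53
R3 (z=25.0): severe=0.47, mid=0.53; AND[max(0, a+b−1)] → w = 0.00
Weighted average = (0.00·15.0 + 0.53·25.0 + 0.00·25.0) / (0.00 + 0.53 + 0.00)
  = 13.2500 / 0.5300 = 25.00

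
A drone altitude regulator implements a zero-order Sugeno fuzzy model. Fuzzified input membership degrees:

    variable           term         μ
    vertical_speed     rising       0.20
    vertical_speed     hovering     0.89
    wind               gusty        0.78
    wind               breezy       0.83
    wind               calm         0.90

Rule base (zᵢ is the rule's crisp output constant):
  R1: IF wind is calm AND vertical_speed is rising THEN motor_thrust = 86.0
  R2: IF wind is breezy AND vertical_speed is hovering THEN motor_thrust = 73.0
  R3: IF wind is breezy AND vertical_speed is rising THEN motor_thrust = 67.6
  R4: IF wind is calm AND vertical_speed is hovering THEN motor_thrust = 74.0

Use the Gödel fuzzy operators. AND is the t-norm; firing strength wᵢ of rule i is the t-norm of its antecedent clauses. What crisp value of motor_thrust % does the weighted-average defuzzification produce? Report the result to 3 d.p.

74.137

R1 (z=86.0): calm=0.90, rising=0.20; AND[min(a, b)] → w = 0.20
R2 (z=73.0): breezy=0.83, hovering=0.89; AND[min(a, b)] → w = 0.83
R3 (z=67.6): breezy=0.83, rising=0.20; AND[min(a, b)] → w = 0.20
R4 (z=74.0): calm=0.90, hovering=0.89; AND[min(a, b)] → w = 0.89
Weighted average = (0.20·86.0 + 0.83·73.0 + 0.20·67.6 + 0.89·74.0) / (0.20 + 0.83 + 0.20 + 0.89)
  = 157.1700 / 2.1200 = 74.137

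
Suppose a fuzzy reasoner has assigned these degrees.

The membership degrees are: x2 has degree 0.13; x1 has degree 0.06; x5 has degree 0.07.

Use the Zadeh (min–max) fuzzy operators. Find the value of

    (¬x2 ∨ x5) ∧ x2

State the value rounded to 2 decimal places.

¬x2 = 1 − 0.13 = 0.87
¬x2 ∨ x5 = max(a, b) on (0.87, 0.07) = 0.87
(¬x2 ∨ x5) ∧ x2 = min(a, b) on (0.87, 0.13) = 0.13

0.13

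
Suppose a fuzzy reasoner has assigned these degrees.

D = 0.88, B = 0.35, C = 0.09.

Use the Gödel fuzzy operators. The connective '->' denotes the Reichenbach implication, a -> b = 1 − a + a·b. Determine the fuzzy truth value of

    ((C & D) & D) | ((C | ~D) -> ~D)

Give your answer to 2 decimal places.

0.89

C & D = min(a, b) on (0.09, 0.88) = 0.09
(C & D) & D = min(a, b) on (0.09, 0.88) = 0.09
~D = 1 − 0.88 = 0.12
C | ~D = max(a, b) on (0.09, 0.12) = 0.12
~D = 1 − 0.88 = 0.12
(C | ~D) -> ~D  [Reichenbach: 1 − a + a·b] with a=0.12, b=0.12 → 0.89
((C & D) & D) | ((C | ~D) -> ~D) = max(a, b) on (0.09, 0.89) = 0.89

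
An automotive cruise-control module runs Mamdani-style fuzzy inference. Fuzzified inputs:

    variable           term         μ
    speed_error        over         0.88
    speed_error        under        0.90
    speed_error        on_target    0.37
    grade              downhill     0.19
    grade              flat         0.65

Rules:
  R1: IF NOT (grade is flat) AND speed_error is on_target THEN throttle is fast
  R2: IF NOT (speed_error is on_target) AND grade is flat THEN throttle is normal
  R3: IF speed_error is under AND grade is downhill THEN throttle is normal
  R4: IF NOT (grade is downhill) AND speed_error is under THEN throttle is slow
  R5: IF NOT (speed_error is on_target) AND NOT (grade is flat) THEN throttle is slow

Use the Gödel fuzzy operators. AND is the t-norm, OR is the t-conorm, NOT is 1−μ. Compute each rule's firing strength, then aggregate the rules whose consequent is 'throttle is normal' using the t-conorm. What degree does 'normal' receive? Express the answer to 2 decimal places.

0.63

R1: ¬flat=1−0.65=0.35, on_target=0.37; AND[min(a, b)] → w = 0.35
R2: ¬on_target=1−0.37=0.63, flat=0.65; AND[min(a, b)] → w = 0.63
R3: under=0.90, downhill=0.19; AND[min(a, b)] → w = 0.19
R4: ¬downhill=1−0.19=0.81, under=0.90; AND[min(a, b)] → w = 0.81
R5: ¬on_target=1−0.37=0.63, ¬flat=1−0.65=0.35; AND[min(a, b)] → w = 0.35
Rules with consequent 'normal': {R2, R3} → strengths 0.63, 0.19
Aggregate via t-conorm [max(a, b)]: 0.63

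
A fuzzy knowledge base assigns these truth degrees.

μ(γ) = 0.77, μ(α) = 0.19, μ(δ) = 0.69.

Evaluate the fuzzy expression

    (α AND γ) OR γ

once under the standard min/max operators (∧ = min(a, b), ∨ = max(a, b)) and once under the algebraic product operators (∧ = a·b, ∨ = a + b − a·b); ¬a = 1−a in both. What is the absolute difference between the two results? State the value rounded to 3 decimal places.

0.034

Under standard min/max:
  α AND γ = min(a, b) on (0.19, 0.77) = 0.19
  (α AND γ) OR γ = max(a, b) on (0.19, 0.77) = 0.77
  → value = 0.7700
Under algebraic product:
  α AND γ = a·b on (0.1900, 0.7700) = 0.1463
  (α AND γ) OR γ = a + b − a·b on (0.1463, 0.7700) = 0.8036
  → value = 0.8036
|0.7700 − 0.8036| = 0.034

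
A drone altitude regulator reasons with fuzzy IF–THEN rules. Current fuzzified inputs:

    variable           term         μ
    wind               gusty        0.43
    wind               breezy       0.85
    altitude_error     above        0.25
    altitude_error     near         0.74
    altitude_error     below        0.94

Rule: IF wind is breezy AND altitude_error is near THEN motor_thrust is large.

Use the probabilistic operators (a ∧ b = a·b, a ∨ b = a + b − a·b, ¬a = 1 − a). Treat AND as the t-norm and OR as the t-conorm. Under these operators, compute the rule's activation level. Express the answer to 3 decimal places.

firing strength: breezy=0.85, near=0.74; AND[a·b] → w = 0.6290

0.629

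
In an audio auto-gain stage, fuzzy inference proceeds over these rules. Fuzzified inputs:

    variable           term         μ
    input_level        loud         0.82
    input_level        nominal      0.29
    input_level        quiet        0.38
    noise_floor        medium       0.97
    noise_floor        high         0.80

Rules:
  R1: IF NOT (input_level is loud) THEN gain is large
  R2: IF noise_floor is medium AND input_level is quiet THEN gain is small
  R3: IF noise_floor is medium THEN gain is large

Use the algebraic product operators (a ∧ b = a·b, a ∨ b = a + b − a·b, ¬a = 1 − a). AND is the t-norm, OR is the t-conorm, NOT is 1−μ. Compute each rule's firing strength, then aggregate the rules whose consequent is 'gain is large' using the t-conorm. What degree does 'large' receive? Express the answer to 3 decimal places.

R1: ¬loud=1−0.82=0.18 → w = 0.1800
R2: medium=0.97, quiet=0.38; AND[a·b] → w = 0.3686
R3: medium=0.97 → w = 0.9700
Rules with consequent 'large': {R1, R3} → strengths 0.1800, 0.9700
Aggregate via t-conorm [a + b − a·b]: 0.9754

0.975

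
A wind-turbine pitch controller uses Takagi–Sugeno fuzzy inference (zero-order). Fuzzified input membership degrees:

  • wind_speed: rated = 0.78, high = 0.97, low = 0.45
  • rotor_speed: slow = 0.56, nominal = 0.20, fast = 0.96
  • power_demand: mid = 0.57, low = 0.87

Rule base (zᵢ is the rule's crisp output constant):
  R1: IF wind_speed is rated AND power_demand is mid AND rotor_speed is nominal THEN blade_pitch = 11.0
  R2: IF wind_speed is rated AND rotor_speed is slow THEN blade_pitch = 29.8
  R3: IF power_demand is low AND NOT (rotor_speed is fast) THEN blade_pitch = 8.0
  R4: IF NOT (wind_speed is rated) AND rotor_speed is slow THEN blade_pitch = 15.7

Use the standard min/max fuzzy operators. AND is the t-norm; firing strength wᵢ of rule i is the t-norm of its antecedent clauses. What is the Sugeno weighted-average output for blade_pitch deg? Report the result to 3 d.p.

22.218

R1 (z=11.0): rated=0.78, mid=0.57, nominal=0.20; AND[min(a, b)] → w = 0.20
R2 (z=29.8): rated=0.78, slow=0.56; AND[min(a, b)] → w = 0.56
R3 (z=8.0): low=0.87, ¬fast=1−0.96=0.04; AND[min(a, b)] → w = 0.04
R4 (z=15.7): ¬rated=1−0.78=0.22, slow=0.56; AND[min(a, b)] → w = 0.22
Weighted average = (0.20·11.0 + 0.56·29.8 + 0.04·8.0 + 0.22·15.7) / (0.20 + 0.56 + 0.04 + 0.22)
  = 22.6620 / 1.0200 = 22.218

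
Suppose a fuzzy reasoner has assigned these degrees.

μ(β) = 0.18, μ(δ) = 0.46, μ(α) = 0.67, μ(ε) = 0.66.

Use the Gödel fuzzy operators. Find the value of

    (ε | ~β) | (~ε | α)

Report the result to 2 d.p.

~β = 1 − 0.18 = 0.82
ε | ~β = max(a, b) on (0.66, 0.82) = 0.82
~ε = 1 − 0.66 = 0.34
~ε | α = max(a, b) on (0.34, 0.67) = 0.67
(ε | ~β) | (~ε | α) = max(a, b) on (0.82, 0.67) = 0.82

0.82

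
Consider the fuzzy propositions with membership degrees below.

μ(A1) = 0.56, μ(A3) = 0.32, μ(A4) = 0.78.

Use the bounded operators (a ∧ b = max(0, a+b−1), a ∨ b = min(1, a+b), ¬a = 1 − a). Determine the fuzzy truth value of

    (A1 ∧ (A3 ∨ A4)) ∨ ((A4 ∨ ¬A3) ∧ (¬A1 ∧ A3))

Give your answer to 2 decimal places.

0.56

A3 ∨ A4 = min(1, a+b) on (0.32, 0.78) = 1.00
A1 ∧ (A3 ∨ A4) = max(0, a+b−1) on (0.56, 1.00) = 0.56
¬A3 = 1 − 0.32 = 0.68
A4 ∨ ¬A3 = min(1, a+b) on (0.78, 0.68) = 1.00
¬A1 = 1 − 0.56 = 0.44
¬A1 ∧ A3 = max(0, a+b−1) on (0.44, 0.32) = 0.00
(A4 ∨ ¬A3) ∧ (¬A1 ∧ A3) = max(0, a+b−1) on (1.00, 0.00) = 0.00
(A1 ∧ (A3 ∨ A4)) ∨ ((A4 ∨ ¬A3) ∧ (¬A1 ∧ A3)) = min(1, a+b) on (0.56, 0.00) = 0.56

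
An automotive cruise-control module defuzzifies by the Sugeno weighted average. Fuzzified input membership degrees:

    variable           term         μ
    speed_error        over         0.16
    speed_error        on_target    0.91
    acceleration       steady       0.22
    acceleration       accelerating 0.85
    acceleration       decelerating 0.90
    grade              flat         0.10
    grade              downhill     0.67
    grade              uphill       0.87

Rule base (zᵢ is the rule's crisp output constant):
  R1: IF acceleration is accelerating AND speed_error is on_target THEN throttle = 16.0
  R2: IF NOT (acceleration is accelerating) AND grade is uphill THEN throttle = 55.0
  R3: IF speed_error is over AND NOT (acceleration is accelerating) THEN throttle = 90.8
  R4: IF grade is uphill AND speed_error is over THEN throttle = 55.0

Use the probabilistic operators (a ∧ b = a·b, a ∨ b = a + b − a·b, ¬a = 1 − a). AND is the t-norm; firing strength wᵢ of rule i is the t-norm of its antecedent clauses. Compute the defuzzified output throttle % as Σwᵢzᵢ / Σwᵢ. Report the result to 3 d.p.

27.538

R1 (z=16.0): accelerating=0.85, on_target=0.91; AND[a·b] → w = 0.7735
R2 (z=55.0): ¬accelerating=1−0.85=0.15, uphill=0.87; AND[a·b] → w = 0.1305
R3 (z=90.8): over=0.16, ¬accelerating=1−0.85=0.15; AND[a·b] → w = 0.0240
R4 (z=55.0): uphill=0.87, over=0.16; AND[a·b] → w = 0.1392
Weighted average = (0.7735·16.0 + 0.1305·55.0 + 0.0240·90.8 + 0.1392·55.0) / (0.7735 + 0.1305 + 0.0240 + 0.1392)
  = 29.3887 / 1.0672 = 27.538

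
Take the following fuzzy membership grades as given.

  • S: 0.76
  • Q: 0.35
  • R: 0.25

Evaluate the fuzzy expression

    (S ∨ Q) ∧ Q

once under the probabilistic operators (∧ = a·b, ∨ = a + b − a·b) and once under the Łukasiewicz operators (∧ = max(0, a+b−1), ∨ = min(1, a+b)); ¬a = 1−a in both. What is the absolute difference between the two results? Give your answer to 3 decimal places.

0.055

Under probabilistic:
  S ∨ Q = a + b − a·b on (0.7600, 0.3500) = 0.8440
  (S ∨ Q) ∧ Q = a·b on (0.8440, 0.3500) = 0.2954
  → value = 0.2954
Under Łukasiewicz:
  S ∨ Q = min(1, a+b) on (0.76, 0.35) = 1.00
  (S ∨ Q) ∧ Q = max(0, a+b−1) on (1.00, 0.35) = 0.35
  → value = 0.3500
|0.2954 − 0.3500| = 0.055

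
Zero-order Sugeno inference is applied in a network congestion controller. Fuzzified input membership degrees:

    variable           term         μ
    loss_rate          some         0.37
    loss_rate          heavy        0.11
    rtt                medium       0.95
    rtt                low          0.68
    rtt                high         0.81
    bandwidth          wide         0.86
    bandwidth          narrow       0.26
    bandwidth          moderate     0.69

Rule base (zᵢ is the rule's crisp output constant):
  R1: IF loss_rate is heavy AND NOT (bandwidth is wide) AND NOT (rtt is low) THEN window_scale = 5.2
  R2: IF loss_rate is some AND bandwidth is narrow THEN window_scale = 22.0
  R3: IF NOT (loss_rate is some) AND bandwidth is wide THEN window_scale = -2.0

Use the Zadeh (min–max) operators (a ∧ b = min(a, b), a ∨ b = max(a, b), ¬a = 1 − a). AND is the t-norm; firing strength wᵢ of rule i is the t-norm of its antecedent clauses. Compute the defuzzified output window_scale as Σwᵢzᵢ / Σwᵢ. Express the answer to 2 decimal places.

R1 (z=5.2): heavy=0.11, ¬wide=1−0.86=0.14, ¬low=1−0.68=0.32; AND[min(a, b)] → w = 0.11
R2 (z=22.0): some=0.37, narrow=0.26; AND[min(a, b)] → w = 0.26
R3 (z=-2.0): ¬some=1−0.37=0.63, wide=0.86; AND[min(a, b)] → w = 0.63
Weighted average = (0.11·5.2 + 0.26·22.0 + 0.63·-2.0) / (0.11 + 0.26 + 0.63)
  = 5.0320 / 1.0000 = 5.03

5.03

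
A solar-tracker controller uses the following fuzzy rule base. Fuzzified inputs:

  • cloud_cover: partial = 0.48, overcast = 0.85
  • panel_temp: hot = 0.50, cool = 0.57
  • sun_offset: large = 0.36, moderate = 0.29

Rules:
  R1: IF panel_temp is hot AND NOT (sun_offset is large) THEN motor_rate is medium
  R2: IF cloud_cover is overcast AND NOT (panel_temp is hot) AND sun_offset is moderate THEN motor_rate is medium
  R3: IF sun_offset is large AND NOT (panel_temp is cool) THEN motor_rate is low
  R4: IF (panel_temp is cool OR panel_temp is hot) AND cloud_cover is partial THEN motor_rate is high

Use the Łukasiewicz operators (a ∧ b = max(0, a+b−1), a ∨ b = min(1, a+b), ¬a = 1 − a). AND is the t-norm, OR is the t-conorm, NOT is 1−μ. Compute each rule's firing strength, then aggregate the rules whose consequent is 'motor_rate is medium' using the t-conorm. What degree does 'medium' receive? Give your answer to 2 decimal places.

0.14

R1: hot=0.50, ¬large=1−0.36=0.64; AND[max(0, a+b−1)] → w = 0.14
R2: overcast=0.85, ¬hot=1−0.50=0.50, moderate=0.29; AND[max(0, a+b−1)] → w = 0.00
R3: large=0.36, ¬cool=1−0.57=0.43; AND[max(0, a+b−1)] → w = 0.00
R4: (cool=0.57 OR hot=0.50) = 1.00; AND[max(0, a+b−1)] with partial=0.48 → w = 0.48
Rules with consequent 'medium': {R1, R2} → strengths 0.14, 0.00
Aggregate via t-conorm [min(1, a+b)]: 0.14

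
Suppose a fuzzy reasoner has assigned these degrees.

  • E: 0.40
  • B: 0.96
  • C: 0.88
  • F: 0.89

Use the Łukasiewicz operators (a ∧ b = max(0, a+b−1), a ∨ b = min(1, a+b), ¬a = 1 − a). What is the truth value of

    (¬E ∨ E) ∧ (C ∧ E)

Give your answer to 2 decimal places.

¬E = 1 − 0.40 = 0.60
¬E ∨ E = min(1, a+b) on (0.60, 0.40) = 1.00
C ∧ E = max(0, a+b−1) on (0.88, 0.40) = 0.28
(¬E ∨ E) ∧ (C ∧ E) = max(0, a+b−1) on (1.00, 0.28) = 0.28

0.28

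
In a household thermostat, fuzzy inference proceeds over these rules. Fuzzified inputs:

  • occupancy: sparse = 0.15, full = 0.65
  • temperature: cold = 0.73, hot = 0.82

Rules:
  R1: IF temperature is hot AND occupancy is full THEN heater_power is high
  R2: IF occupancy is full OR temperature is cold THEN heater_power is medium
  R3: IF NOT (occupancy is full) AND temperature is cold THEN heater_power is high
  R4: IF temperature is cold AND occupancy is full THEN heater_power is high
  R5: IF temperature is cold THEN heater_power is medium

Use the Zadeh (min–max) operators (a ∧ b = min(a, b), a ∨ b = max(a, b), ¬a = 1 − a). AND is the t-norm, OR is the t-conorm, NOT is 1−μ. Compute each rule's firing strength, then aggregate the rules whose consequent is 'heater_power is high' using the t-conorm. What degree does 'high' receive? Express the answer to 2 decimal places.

0.65

R1: hot=0.82, full=0.65; AND[min(a, b)] → w = 0.65
R2: full=0.65, cold=0.73; OR[max(a, b)] → w = 0.73
R3: ¬full=1−0.65=0.35, cold=0.73; AND[min(a, b)] → w = 0.35
R4: cold=0.73, full=0.65; AND[min(a, b)] → w = 0.65
R5: cold=0.73 → w = 0.73
Rules with consequent 'high': {R1, R3, R4} → strengths 0.65, 0.35, 0.65
Aggregate via t-conorm [max(a, b)]: 0.65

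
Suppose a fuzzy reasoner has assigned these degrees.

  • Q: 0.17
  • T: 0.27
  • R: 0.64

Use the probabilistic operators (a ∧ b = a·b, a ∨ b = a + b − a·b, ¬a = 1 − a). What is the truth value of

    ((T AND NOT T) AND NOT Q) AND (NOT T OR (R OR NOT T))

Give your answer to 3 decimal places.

NOT T = 1 − 0.2700 = 0.7300
T AND NOT T = a·b on (0.2700, 0.7300) = 0.1971
NOT Q = 1 − 0.1700 = 0.8300
(T AND NOT T) AND NOT Q = a·b on (0.1971, 0.8300) = 0.1636
NOT T = 1 − 0.2700 = 0.7300
NOT T = 1 − 0.2700 = 0.7300
R OR NOT T = a + b − a·b on (0.6400, 0.7300) = 0.9028
NOT T OR (R OR NOT T) = a + b − a·b on (0.7300, 0.9028) = 0.9738
((T AND NOT T) AND NOT Q) AND (NOT T OR (R OR NOT T)) = a·b on (0.1636, 0.9738) = 0.1593

0.159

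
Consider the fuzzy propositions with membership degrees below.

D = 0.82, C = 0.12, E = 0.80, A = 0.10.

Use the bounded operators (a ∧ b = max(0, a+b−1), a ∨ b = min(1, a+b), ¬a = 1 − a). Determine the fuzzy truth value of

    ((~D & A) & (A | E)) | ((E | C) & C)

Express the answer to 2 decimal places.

~D = 1 − 0.82 = 0.18
~D & A = max(0, a+b−1) on (0.18, 0.10) = 0.00
A | E = min(1, a+b) on (0.10, 0.80) = 0.90
(~D & A) & (A | E) = max(0, a+b−1) on (0.00, 0.90) = 0.00
E | C = min(1, a+b) on (0.80, 0.12) = 0.92
(E | C) & C = max(0, a+b−1) on (0.92, 0.12) = 0.04
((~D & A) & (A | E)) | ((E | C) & C) = min(1, a+b) on (0.00, 0.04) = 0.04

0.04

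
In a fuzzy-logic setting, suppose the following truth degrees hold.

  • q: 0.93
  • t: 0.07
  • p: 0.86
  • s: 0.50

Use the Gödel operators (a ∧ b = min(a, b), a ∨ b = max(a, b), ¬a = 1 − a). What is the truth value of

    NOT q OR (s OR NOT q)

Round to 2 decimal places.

0.50

NOT q = 1 − 0.93 = 0.07
NOT q = 1 − 0.93 = 0.07
s OR NOT q = max(a, b) on (0.50, 0.07) = 0.50
NOT q OR (s OR NOT q) = max(a, b) on (0.07, 0.50) = 0.50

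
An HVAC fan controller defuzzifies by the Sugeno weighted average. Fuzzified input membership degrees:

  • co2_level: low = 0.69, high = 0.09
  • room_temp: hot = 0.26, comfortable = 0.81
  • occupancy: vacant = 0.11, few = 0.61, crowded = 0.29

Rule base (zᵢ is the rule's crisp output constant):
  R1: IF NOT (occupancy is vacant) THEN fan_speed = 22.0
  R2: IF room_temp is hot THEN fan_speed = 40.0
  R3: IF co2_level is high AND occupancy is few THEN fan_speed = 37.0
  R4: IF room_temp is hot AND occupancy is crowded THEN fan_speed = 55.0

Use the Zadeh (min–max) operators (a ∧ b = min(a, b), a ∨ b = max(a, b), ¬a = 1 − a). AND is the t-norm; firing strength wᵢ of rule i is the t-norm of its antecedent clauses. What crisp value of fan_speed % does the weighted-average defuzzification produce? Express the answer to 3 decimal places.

31.740

R1 (z=22.0): ¬vacant=1−0.11=0.89 → w = 0.89
R2 (z=40.0): hot=0.26 → w = 0.26
R3 (z=37.0): high=0.09, few=0.61; AND[min(a, b)] → w = 0.09
R4 (z=55.0): hot=0.26, crowded=0.29; AND[min(a, b)] → w = 0.26
Weighted average = (0.89·22.0 + 0.26·40.0 + 0.09·37.0 + 0.26·55.0) / (0.89 + 0.26 + 0.09 + 0.26)
  = 47.6100 / 1.5000 = 31.740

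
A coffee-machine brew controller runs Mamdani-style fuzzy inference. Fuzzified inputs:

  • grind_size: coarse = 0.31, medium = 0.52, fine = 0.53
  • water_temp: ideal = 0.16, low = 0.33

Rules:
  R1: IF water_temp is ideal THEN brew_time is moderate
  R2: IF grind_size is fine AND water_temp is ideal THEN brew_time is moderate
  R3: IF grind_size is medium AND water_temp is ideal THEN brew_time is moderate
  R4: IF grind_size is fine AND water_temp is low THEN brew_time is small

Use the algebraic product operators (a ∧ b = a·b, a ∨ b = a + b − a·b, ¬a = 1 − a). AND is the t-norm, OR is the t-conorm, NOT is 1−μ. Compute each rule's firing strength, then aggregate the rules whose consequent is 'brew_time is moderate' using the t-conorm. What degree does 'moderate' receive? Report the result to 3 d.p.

0.295

R1: ideal=0.16 → w = 0.1600
R2: fine=0.53, ideal=0.16; AND[a·b] → w = 0.0848
R3: medium=0.52, ideal=0.16; AND[a·b] → w = 0.0832
R4: fine=0.53, low=0.33; AND[a·b] → w = 0.1749
Rules with consequent 'moderate': {R1, R2, R3} → strengths 0.1600, 0.0848, 0.0832
Aggregate via t-conorm [a + b − a·b]: 0.2952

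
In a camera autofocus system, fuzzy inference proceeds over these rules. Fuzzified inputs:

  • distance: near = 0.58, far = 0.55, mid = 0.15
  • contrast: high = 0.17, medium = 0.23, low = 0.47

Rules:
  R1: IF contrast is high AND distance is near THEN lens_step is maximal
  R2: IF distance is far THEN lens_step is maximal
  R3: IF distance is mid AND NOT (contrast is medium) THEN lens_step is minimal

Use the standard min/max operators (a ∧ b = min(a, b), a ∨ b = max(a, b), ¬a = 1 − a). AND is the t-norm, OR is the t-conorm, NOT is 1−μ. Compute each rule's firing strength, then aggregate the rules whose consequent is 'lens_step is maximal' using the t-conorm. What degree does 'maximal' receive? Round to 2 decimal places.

0.55

R1: high=0.17, near=0.58; AND[min(a, b)] → w = 0.17
R2: far=0.55 → w = 0.55
R3: mid=0.15, ¬medium=1−0.23=0.77; AND[min(a, b)] → w = 0.15
Rules with consequent 'maximal': {R1, R2} → strengths 0.17, 0.55
Aggregate via t-conorm [max(a, b)]: 0.55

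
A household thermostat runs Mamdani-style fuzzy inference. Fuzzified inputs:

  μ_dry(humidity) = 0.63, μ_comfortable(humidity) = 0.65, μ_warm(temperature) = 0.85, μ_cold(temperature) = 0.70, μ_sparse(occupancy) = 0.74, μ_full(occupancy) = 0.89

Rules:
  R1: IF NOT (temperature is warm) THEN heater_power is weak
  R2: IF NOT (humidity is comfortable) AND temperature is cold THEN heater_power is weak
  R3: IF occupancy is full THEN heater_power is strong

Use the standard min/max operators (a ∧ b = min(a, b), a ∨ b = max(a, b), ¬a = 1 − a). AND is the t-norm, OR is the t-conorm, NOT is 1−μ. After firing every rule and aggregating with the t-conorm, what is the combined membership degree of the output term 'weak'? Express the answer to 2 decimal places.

0.35

R1: ¬warm=1−0.85=0.15 → w = 0.15
R2: ¬comfortable=1−0.65=0.35, cold=0.70; AND[min(a, b)] → w = 0.35
R3: full=0.89 → w = 0.89
Rules with consequent 'weak': {R1, R2} → strengths 0.15, 0.35
Aggregate via t-conorm [max(a, b)]: 0.35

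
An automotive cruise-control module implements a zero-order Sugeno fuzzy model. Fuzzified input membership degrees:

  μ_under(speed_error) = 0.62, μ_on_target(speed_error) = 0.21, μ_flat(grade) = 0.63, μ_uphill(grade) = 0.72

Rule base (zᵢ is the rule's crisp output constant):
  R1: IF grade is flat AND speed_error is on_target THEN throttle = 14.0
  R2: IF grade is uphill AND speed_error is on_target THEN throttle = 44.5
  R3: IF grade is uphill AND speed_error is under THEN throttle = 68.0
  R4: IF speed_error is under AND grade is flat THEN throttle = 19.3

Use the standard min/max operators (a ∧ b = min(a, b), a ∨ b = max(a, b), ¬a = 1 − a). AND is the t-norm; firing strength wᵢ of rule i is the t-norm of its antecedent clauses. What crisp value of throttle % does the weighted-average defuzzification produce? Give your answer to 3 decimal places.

40.007

R1 (z=14.0): flat=0.63, on_target=0.21; AND[min(a, b)] → w = 0.21
R2 (z=44.5): uphill=0.72, on_target=0.21; AND[min(a, b)] → w = 0.21
R3 (z=68.0): uphill=0.72, under=0.62; AND[min(a, b)] → w = 0.62
R4 (z=19.3): under=0.62, flat=0.63; AND[min(a, b)] → w = 0.62
Weighted average = (0.21·14.0 + 0.21·44.5 + 0.62·68.0 + 0.62·19.3) / (0.21 + 0.21 + 0.62 + 0.62)
  = 66.4110 / 1.6600 = 40.007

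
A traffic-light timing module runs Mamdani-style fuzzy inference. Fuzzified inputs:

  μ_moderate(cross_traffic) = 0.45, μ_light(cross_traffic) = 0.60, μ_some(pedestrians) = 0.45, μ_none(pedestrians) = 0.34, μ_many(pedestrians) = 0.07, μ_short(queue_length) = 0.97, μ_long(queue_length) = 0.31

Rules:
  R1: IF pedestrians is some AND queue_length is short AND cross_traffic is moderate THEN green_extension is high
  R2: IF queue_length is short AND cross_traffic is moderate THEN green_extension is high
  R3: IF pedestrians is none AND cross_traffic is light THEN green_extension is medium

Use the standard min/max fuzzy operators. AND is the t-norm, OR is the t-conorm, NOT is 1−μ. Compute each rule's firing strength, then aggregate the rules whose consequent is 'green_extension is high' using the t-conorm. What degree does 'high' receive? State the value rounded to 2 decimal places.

0.45

R1: some=0.45, short=0.97, moderate=0.45; AND[min(a, b)] → w = 0.45
R2: short=0.97, moderate=0.45; AND[min(a, b)] → w = 0.45
R3: none=0.34, light=0.60; AND[min(a, b)] → w = 0.34
Rules with consequent 'high': {R1, R2} → strengths 0.45, 0.45
Aggregate via t-conorm [max(a, b)]: 0.45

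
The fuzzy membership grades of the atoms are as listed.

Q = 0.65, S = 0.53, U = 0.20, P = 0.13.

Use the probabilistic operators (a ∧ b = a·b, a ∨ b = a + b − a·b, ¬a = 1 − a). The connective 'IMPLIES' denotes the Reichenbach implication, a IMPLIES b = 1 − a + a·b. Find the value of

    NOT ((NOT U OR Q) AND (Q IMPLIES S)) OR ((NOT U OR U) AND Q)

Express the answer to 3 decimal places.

0.707

NOT U = 1 − 0.2000 = 0.8000
NOT U OR Q = a + b − a·b on (0.8000, 0.6500) = 0.9300
Q IMPLIES S  [Reichenbach: 1 − a + a·b] with a=0.6500, b=0.5300 → 0.6945
(NOT U OR Q) AND (Q IMPLIES S) = a·b on (0.9300, 0.6945) = 0.6459
NOT ((NOT U OR Q) AND (Q IMPLIES S)) = 1 − 0.6459 = 0.3541
NOT U = 1 − 0.2000 = 0.8000
NOT U OR U = a + b − a·b on (0.8000, 0.2000) = 0.8400
(NOT U OR U) AND Q = a·b on (0.8400, 0.6500) = 0.5460
NOT ((NOT U OR Q) AND (Q IMPLIES S)) OR ((NOT U OR U) AND Q) = a + b − a·b on (0.3541, 0.5460) = 0.7068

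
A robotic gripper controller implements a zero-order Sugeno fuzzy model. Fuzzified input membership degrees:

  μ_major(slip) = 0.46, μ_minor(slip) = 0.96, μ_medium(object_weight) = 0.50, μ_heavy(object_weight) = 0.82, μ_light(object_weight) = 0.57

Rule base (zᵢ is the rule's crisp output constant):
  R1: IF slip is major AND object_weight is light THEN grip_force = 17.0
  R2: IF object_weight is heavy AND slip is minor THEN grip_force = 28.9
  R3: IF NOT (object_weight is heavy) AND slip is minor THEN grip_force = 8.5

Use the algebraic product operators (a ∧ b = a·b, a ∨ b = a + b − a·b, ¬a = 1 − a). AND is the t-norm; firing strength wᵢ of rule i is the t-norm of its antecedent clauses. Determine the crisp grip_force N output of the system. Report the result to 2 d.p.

23.46

R1 (z=17.0): major=0.46, light=0.57; AND[a·b] → w = 0.2622
R2 (z=28.9): heavy=0.82, minor=0.96; AND[a·b] → w = 0.7872
R3 (z=8.5): ¬heavy=1−0.82=0.18, minor=0.96; AND[a·b] → w = 0.1728
Weighted average = (0.2622·17.0 + 0.7872·28.9 + 0.1728·8.5) / (0.2622 + 0.7872 + 0.1728)
  = 28.6763 / 1.2222 = 23.46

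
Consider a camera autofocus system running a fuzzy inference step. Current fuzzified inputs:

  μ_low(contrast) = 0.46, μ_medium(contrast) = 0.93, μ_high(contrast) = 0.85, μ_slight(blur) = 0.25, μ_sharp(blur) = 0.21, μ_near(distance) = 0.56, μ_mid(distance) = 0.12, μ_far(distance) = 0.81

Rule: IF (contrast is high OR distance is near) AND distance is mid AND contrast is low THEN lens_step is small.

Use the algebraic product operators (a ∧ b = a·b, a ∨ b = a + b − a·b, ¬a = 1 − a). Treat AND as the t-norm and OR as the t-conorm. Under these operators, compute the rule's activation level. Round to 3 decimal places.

firing strength: (high=0.85 OR near=0.56) = 0.9340; AND[a·b] with mid=0.12, low=0.46 → w = 0.0516

0.052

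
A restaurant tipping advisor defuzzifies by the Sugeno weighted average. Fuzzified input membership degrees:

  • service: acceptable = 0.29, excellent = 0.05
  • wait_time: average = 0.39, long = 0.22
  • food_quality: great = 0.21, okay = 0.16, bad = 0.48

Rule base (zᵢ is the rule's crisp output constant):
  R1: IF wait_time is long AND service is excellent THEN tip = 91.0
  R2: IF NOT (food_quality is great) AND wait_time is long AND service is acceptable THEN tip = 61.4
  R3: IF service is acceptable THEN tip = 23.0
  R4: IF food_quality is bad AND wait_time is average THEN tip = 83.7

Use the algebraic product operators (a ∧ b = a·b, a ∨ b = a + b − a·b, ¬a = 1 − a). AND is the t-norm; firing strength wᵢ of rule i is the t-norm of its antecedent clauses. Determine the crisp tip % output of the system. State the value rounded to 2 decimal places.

R1 (z=91.0): long=0.22, excellent=0.05; AND[a·b] → w = 0.0110
R2 (z=61.4): ¬great=1−0.21=0.79, long=0.22, acceptable=0.29; AND[a·b] → w = 0.0504
R3 (z=23.0): acceptable=0.29 → w = 0.2900
R4 (z=83.7): bad=0.48, average=0.39; AND[a·b] → w = 0.1872
Weighted average = (0.0110·91.0 + 0.0504·61.4 + 0.2900·23.0 + 0.1872·83.7) / (0.0110 + 0.0504 + 0.2900 + 0.1872)
  = 26.4343 / 0.5386 = 49.08

49.08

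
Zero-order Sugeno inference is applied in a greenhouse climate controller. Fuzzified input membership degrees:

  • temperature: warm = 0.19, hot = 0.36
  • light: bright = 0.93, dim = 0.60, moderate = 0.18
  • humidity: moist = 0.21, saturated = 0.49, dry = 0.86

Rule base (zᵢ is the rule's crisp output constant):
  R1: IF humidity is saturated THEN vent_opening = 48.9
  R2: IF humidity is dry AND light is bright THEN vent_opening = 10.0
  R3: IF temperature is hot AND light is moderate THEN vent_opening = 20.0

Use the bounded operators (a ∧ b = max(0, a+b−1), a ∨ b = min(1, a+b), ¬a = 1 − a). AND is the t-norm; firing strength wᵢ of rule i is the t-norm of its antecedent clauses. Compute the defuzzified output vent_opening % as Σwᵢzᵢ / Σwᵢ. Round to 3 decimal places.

R1 (z=48.9): saturated=0.49 → w = 0.49
R2 (z=10.0): dry=0.86, bright=0.93; AND[max(0, a+b−1)] → w = 0.79
R3 (z=20.0): hot=0.36, moderate=0.18; AND[max(0, a+b−1)] → w = 0.00
Weighted average = (0.49·48.9 + 0.79·10.0 + 0.00·20.0) / (0.49 + 0.79 + 0.00)
  = 31.8610 / 1.2800 = 24.891

24.891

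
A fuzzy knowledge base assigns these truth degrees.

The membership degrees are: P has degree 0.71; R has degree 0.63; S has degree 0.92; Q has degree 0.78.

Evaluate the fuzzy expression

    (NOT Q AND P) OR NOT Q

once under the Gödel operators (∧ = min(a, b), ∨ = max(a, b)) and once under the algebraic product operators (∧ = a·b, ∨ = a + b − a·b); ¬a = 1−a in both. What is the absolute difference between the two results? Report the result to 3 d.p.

Under Gödel:
  NOT Q = 1 − 0.78 = 0.22
  NOT Q AND P = min(a, b) on (0.22, 0.71) = 0.22
  NOT Q = 1 − 0.78 = 0.22
  (NOT Q AND P) OR NOT Q = max(a, b) on (0.22, 0.22) = 0.22
  → value = 0.2200
Under algebraic product:
  NOT Q = 1 − 0.7800 = 0.2200
  NOT Q AND P = a·b on (0.2200, 0.7100) = 0.1562
  NOT Q = 1 − 0.7800 = 0.2200
  (NOT Q AND P) OR NOT Q = a + b − a·b on (0.1562, 0.2200) = 0.3418
  → value = 0.3418
|0.2200 − 0.3418| = 0.122

0.122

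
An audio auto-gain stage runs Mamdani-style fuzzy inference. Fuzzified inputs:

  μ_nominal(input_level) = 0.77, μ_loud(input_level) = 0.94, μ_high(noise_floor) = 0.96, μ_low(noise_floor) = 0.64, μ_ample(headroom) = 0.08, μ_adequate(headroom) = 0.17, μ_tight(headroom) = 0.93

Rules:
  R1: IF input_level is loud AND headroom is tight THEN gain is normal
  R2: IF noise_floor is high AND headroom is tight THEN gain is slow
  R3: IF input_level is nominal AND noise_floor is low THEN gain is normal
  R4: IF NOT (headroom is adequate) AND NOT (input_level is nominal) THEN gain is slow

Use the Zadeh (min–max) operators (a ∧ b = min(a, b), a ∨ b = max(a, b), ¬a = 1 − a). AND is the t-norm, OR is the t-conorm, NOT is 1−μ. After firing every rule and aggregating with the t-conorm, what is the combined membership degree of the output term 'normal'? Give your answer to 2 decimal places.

0.93

R1: loud=0.94, tight=0.93; AND[min(a, b)] → w = 0.93
R2: high=0.96, tight=0.93; AND[min(a, b)] → w = 0.93
R3: nominal=0.77, low=0.64; AND[min(a, b)] → w = 0.64
R4: ¬adequate=1−0.17=0.83, ¬nominal=1−0.77=0.23; AND[min(a, b)] → w = 0.23
Rules with consequent 'normal': {R1, R3} → strengths 0.93, 0.64
Aggregate via t-conorm [max(a, b)]: 0.93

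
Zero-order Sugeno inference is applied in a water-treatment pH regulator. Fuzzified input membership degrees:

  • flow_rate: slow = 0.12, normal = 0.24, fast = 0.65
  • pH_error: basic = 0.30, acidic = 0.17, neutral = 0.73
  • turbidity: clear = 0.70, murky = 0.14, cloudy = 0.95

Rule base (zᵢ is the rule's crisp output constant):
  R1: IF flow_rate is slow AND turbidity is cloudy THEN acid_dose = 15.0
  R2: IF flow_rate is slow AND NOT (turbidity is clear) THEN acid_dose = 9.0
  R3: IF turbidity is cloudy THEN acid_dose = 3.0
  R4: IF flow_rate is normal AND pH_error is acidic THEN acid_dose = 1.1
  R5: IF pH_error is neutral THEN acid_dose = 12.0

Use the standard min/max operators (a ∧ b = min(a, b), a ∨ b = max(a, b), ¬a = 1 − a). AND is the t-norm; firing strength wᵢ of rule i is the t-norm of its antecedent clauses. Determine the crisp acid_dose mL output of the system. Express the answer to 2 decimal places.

7.02

R1 (z=15.0): slow=0.12, cloudy=0.95; AND[min(a, b)] → w = 0.12
R2 (z=9.0): slow=0.12, ¬clear=1−0.70=0.30; AND[min(a, b)] → w = 0.12
R3 (z=3.0): cloudy=0.95 → w = 0.95
R4 (z=1.1): normal=0.24, acidic=0.17; AND[min(a, b)] → w = 0.17
R5 (z=12.0): neutral=0.73 → w = 0.73
Weighted average = (0.12·15.0 + 0.12·9.0 + 0.95·3.0 + 0.17·1.1 + 0.73·12.0) / (0.12 + 0.12 + 0.95 + 0.17 + 0.73)
  = 14.6770 / 2.0900 = 7.02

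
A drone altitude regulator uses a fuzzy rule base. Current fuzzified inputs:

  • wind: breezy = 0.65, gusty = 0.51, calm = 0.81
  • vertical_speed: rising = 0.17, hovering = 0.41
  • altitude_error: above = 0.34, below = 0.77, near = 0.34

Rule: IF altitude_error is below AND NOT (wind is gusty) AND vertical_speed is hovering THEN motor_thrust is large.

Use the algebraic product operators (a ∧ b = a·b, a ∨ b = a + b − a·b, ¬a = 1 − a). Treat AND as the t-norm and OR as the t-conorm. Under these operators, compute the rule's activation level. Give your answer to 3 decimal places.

0.155

firing strength: below=0.77, ¬gusty=1−0.51=0.49, hovering=0.41; AND[a·b] → w = 0.1547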